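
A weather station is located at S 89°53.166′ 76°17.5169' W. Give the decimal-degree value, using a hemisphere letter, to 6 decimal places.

89.886100° S, 76.291948° W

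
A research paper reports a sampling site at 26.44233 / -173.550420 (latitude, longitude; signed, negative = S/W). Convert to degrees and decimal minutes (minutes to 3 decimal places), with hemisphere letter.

Lat: 26° + 0.442330 × 60 = 26° 26.53980′
Longitude is negative → W; |value| = 173.550420
Longitude: minutes = (173.550420 − 173) × 60 = 33.02520

26° 26.540′ N, 173° 33.025′ W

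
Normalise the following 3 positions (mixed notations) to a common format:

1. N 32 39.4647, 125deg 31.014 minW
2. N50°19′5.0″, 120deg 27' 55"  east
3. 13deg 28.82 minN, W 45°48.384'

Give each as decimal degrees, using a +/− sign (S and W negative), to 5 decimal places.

1. 32.65775, -125.51690
2. 50.31806, 120.46528
3. 13.48033, -45.80640

Point 1:
  Lat: 39.4647′ = 0.657745°; total 32.657745
  N ⇒ keep positive
  Lon: 31.014′ = 0.516900°; total 125.516900
  hemisphere W, so the sign is −
Point 2:
  Lat: 50° + 19/60 + 5/3600 = 50 + 0.316667 + 0.001389 = 50.318056
  N → positive
  λ: 27′ + 55″ = 27.91667′; 120 + 27.91667/60 = 120.465278
  E → positive
Point 3:
  Latitude: 13 + 28.82/60 = 13.480333
  N ⇒ keep positive
  Longitude: 45 + 48.384/60 = 45.806400
  W → negative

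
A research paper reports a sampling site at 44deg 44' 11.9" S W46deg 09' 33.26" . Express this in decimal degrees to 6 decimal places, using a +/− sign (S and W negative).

-44.736639, -46.159239

φ: 44° + 44/60 + 11.9/3600 = 44 + 0.733333 + 0.003306 = 44.7366389
S ⇒ negate
λ: 46 + 9/60 + 33.26/3600 = 46.1592389
W ⇒ negate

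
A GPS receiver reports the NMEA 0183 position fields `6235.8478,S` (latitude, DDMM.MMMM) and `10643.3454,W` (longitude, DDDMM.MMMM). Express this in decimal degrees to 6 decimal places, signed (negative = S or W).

-62.597463, -106.722423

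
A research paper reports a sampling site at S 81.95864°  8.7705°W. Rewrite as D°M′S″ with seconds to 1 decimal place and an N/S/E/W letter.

Latitude: 0.958640 × 60 = 57.51840′ → 57′, remainder × 60 = 31.104″
λ: whole degrees 8; 46.23000′ → 46′ and 13.800″

81°57′31.1″ S, 8°46′13.8″ W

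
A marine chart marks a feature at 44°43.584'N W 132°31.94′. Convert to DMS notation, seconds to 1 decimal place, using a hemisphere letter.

Lat: fractional minutes 0.58400 × 60 = 35.040″
λ: fractional minutes 0.94000 × 60 = 56.400″

44°43′35.0″ N, 132°31′56.4″ W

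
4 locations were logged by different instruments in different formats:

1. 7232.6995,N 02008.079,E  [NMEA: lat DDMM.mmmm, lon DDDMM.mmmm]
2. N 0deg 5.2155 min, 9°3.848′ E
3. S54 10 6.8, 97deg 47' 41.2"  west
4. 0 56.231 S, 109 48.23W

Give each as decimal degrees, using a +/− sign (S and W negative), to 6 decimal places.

Point 1:
  φ: degrees = first 2 digits = 72, minutes = 32.6995; 72 + 32.6995/60 = 72.5449917
  N → positive
  λ: degrees = first 3 digits = 20, minutes = 8.079; 20 + 8.079/60 = 20.1346500
  E ⇒ keep positive
Point 2:
  Lat: 0 + 5.2155/60 = 0.0869250
  N → positive
  Longitude: 3.848′ = 0.064133°; total 9.0641333
  E ⇒ keep positive
Point 3:
  Lat: 10′ + 6.8″ = 10.11333′; 54 + 10.11333/60 = 54.1685556
  S → negative
  Longitude: 97° + 47/60 + 41.2/3600 = 97 + 0.783333 + 0.011444 = 97.7947778
  W → negative
Point 4:
  Latitude: 56.231′ = 0.937183°; total 0.9371833
  S ⇒ negate
  Longitude: 109 + 48.23/60 = 109.8038333
  hemisphere W, so the sign is −

1. 72.544992, 20.134650
2. 0.086925, 9.064133
3. -54.168556, -97.794778
4. -0.937183, -109.803833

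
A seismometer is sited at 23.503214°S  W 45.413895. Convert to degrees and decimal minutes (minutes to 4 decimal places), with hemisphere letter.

Latitude: fractional part 0.503214 → 30.192840 minutes
Longitude: fractional part 0.413895 → 24.833700 minutes

23° 30.1928′ S, 45° 24.8337′ W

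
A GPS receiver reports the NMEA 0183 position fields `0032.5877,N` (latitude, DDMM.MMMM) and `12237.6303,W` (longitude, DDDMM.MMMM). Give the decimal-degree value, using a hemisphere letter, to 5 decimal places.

0.54313° N, 122.62717° W

φ: split at 2 digits → 00° and 32.5877′; 0 + 32.5877/60 = 0.543128
Longitude: split at 3 digits → 122° and 37.6303′; 122 + 37.6303/60 = 122.627172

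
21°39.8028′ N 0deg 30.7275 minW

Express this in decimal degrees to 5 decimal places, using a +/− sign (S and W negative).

Lat: 39.8028′ = 0.663380°; total 21.663380
N ⇒ keep positive
Lon: 30.7275′ = 0.512125°; total 0.512125
hemisphere W, so the sign is −

21.66338, -0.51213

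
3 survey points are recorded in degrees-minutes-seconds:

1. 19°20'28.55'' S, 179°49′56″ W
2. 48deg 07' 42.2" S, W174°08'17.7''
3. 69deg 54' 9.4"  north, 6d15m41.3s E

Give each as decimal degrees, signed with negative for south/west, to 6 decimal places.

1. -19.341264, -179.832222
2. -48.128389, -174.138250
3. 69.902611, 6.261472

Point 1:
  φ: 20′ + 28.55″ = 20.47583′; 19 + 20.47583/60 = 19.3412639
  hemisphere S, so the sign is −
  λ: 179 + 49/60 + 56/3600 = 179.8322222
  W ⇒ negate
Point 2:
  φ: 48 + 7/60 + 42.2/3600 = 48.1283889
  S → negative
  λ: 174° + 8/60 + 17.7/3600 = 174 + 0.133333 + 0.004917 = 174.1382500
  W → negative
Point 3:
  Lat: 69 + 54/60 + 9.4/3600 = 69.9026111
  N ⇒ keep positive
  λ: 6° + 15/60 + 41.3/3600 = 6 + 0.250000 + 0.011472 = 6.2614722
  E → positive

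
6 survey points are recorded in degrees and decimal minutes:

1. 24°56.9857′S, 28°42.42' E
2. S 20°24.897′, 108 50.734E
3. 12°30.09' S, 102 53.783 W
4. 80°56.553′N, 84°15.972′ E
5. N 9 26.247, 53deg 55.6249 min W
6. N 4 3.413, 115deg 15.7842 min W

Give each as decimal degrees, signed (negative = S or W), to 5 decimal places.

1. -24.94976, 28.70700
2. -20.41495, 108.84557
3. -12.50150, -102.89638
4. 80.94255, 84.26620
5. 9.43745, -53.92708
6. 4.05688, -115.26307

Point 1:
  Latitude: 24 + 56.9857/60 = 24.949762
  S ⇒ negate
  λ: 42.42′ = 0.707000°; total 28.707000
  E ⇒ keep positive
Point 2:
  Latitude: 24.897′ = 0.414950°; total 20.414950
  S → negative
  Longitude: 50.734′ = 0.845567°; total 108.845567
  E ⇒ keep positive
Point 3:
  φ: 30.09′ = 0.501500°; total 12.501500
  hemisphere S, so the sign is −
  λ: 53.783′ = 0.896383°; total 102.896383
  hemisphere W, so the sign is −
Point 4:
  Latitude: 80 + 56.553/60 = 80.942550
  N → positive
  Longitude: 15.972′ = 0.266200°; total 84.266200
  E ⇒ keep positive
Point 5:
  Lat: 26.247′ = 0.437450°; total 9.437450
  N ⇒ keep positive
  Lon: 55.6249′ = 0.927082°; total 53.927082
  hemisphere W, so the sign is −
Point 6:
  φ: 3.413′ = 0.056883°; total 4.056883
  N ⇒ keep positive
  Longitude: 15.7842′ = 0.263070°; total 115.263070
  W → negative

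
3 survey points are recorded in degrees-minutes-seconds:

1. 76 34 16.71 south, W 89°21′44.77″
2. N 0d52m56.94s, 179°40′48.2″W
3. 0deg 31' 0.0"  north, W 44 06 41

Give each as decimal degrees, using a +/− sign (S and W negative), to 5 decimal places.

Point 1:
  Latitude: 34′ + 16.71″ = 34.27850′; 76 + 34.27850/60 = 76.571308
  hemisphere S, so the sign is −
  Lon: 21′ + 44.77″ = 21.74617′; 89 + 21.74617/60 = 89.362436
  W → negative
Point 2:
  Latitude: 0 + 52/60 + 56.94/3600 = 0.882483
  N ⇒ keep positive
  λ: 40′ + 48.2″ = 40.80333′; 179 + 40.80333/60 = 179.680056
  W ⇒ negate
Point 3:
  Latitude: 0° + 31/60 + 0/3600 = 0 + 0.516667 + 0.000000 = 0.516667
  N ⇒ keep positive
  Longitude: 44 + 6/60 + 41/3600 = 44.111389
  hemisphere W, so the sign is −

1. -76.57131, -89.36244
2. 0.88248, -179.68006
3. 0.51667, -44.11139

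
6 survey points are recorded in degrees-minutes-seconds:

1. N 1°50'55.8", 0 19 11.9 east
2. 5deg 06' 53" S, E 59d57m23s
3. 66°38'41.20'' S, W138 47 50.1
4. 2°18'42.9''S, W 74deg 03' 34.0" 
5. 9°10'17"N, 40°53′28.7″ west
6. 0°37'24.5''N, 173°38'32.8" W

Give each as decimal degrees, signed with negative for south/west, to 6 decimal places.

Point 1:
  Lat: 50′ + 55.8″ = 50.93000′; 1 + 50.93000/60 = 1.8488333
  N → positive
  λ: 0 + 19/60 + 11.9/3600 = 0.3199722
  E ⇒ keep positive
Point 2:
  φ: 5° + 6/60 + 53/3600 = 5 + 0.100000 + 0.014722 = 5.1147222
  hemisphere S, so the sign is −
  λ: 59° + 57/60 + 23/3600 = 59 + 0.950000 + 0.006389 = 59.9563889
  E ⇒ keep positive
Point 3:
  φ: 38′ + 41.2″ = 38.68667′; 66 + 38.68667/60 = 66.6447778
  S ⇒ negate
  Lon: 138° + 47/60 + 50.1/3600 = 138 + 0.783333 + 0.013917 = 138.7972500
  W ⇒ negate
Point 4:
  Lat: 2 + 18/60 + 42.9/3600 = 2.3119167
  hemisphere S, so the sign is −
  Lon: 3′ + 34″ = 3.56667′; 74 + 3.56667/60 = 74.0594444
  hemisphere W, so the sign is −
Point 5:
  Lat: 9° + 10/60 + 17/3600 = 9 + 0.166667 + 0.004722 = 9.1713889
  N ⇒ keep positive
  λ: 40° + 53/60 + 28.7/3600 = 40 + 0.883333 + 0.007972 = 40.8913056
  W ⇒ negate
Point 6:
  Latitude: 37′ + 24.5″ = 37.40833′; 0 + 37.40833/60 = 0.6234722
  N → positive
  Longitude: 38′ + 32.8″ = 38.54667′; 173 + 38.54667/60 = 173.6424444
  hemisphere W, so the sign is −

1. 1.848833, 0.319972
2. -5.114722, 59.956389
3. -66.644778, -138.797250
4. -2.311917, -74.059444
5. 9.171389, -40.891306
6. 0.623472, -173.642444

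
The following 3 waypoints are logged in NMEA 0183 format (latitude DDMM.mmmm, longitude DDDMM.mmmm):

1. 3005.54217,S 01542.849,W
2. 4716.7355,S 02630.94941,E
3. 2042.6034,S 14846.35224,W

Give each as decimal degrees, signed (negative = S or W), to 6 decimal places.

1. -30.092370, -15.714150
2. -47.278925, 26.515824
3. -20.710057, -148.772537

Point 1:
  Latitude: degrees = first 2 digits = 30, minutes = 5.54217; 30 + 5.54217/60 = 30.0923695
  hemisphere S, so the sign is −
  λ: degrees = first 3 digits = 15, minutes = 42.849; 15 + 42.849/60 = 15.7141500
  W ⇒ negate
Point 2:
  φ: degrees = first 2 digits = 47, minutes = 16.7355; 47 + 16.7355/60 = 47.2789250
  S → negative
  Lon: split at 3 digits → 026° and 30.94941′; 26 + 30.94941/60 = 26.5158235
  E ⇒ keep positive
Point 3:
  φ: split at 2 digits → 20° and 42.6034′; 20 + 42.6034/60 = 20.7100567
  S ⇒ negate
  Lon: split at 3 digits → 148° and 46.35224′; 148 + 46.35224/60 = 148.7725373
  W → negative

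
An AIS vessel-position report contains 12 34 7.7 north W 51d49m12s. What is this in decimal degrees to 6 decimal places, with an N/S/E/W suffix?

12.568806° N, 51.820000° W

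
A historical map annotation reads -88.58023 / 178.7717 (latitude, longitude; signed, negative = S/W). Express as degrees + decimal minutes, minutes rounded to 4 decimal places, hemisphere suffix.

Latitude is negative → S; |value| = 88.580230
Lat: 88° + 0.580230 × 60 = 88° 34.813800′
λ: minutes = (178.771700 − 178) × 60 = 46.302000

88° 34.8138′ S, 178° 46.3020′ E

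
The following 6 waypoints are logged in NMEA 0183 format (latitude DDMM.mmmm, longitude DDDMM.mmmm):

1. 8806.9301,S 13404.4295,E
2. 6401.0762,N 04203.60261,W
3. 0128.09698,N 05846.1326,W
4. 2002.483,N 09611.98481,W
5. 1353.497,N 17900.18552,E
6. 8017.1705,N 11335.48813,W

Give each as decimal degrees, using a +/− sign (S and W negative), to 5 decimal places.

Point 1:
  Lat: split at 2 digits → 88° and 6.9301′; 88 + 6.9301/60 = 88.115502
  hemisphere S, so the sign is −
  Lon: split at 3 digits → 134° and 4.4295′; 134 + 4.4295/60 = 134.073825
  E → positive
Point 2:
  Lat: degrees = first 2 digits = 64, minutes = 1.0762; 64 + 1.0762/60 = 64.017937
  N → positive
  Longitude: degrees = first 3 digits = 42, minutes = 3.60261; 42 + 3.60261/60 = 42.060044
  W ⇒ negate
Point 3:
  φ: degrees = first 2 digits = 1, minutes = 28.09698; 1 + 28.09698/60 = 1.468283
  N ⇒ keep positive
  Lon: degrees = first 3 digits = 58, minutes = 46.1326; 58 + 46.1326/60 = 58.768877
  W → negative
Point 4:
  φ: degrees = first 2 digits = 20, minutes = 2.483; 20 + 2.483/60 = 20.041383
  N ⇒ keep positive
  Lon: degrees = first 3 digits = 96, minutes = 11.98481; 96 + 11.98481/60 = 96.199747
  W ⇒ negate
Point 5:
  φ: degrees = first 2 digits = 13, minutes = 53.497; 13 + 53.497/60 = 13.891617
  N ⇒ keep positive
  Longitude: split at 3 digits → 179° and 0.18552′; 179 + 0.18552/60 = 179.003092
  E ⇒ keep positive
Point 6:
  Lat: degrees = first 2 digits = 80, minutes = 17.1705; 80 + 17.1705/60 = 80.286175
  N ⇒ keep positive
  λ: degrees = first 3 digits = 113, minutes = 35.48813; 113 + 35.48813/60 = 113.591469
  hemisphere W, so the sign is −

1. -88.11550, 134.07383
2. 64.01794, -42.06004
3. 1.46828, -58.76888
4. 20.04138, -96.19975
5. 13.89162, 179.00309
6. 80.28618, -113.59147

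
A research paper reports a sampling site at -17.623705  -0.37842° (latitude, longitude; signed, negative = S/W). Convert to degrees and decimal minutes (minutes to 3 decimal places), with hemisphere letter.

17° 37.422′ S, 0° 22.705′ W

Latitude is negative → S; |value| = 17.623705
Latitude: minutes = (17.623705 − 17) × 60 = 37.42230
Longitude is negative → W; |value| = 0.378420
Longitude: minutes = (0.378420 − 0) × 60 = 22.70520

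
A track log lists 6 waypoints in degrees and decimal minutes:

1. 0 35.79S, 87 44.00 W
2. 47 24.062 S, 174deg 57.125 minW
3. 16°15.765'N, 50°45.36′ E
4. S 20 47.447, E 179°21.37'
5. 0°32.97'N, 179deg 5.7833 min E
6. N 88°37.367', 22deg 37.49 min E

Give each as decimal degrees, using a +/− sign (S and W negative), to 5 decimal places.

1. -0.59650, -87.73333
2. -47.40103, -174.95208
3. 16.26275, 50.75600
4. -20.79078, 179.35617
5. 0.54950, 179.09639
6. 88.62278, 22.62483

Point 1:
  φ: 35.79′ = 0.596500°; total 0.596500
  S → negative
  Longitude: 44′ = 0.733333°; total 87.733333
  W ⇒ negate
Point 2:
  Lat: 24.062′ = 0.401033°; total 47.401033
  S → negative
  Lon: 174 + 57.125/60 = 174.952083
  hemisphere W, so the sign is −
Point 3:
  Lat: 15.765′ = 0.262750°; total 16.262750
  N ⇒ keep positive
  Lon: 45.36′ = 0.756000°; total 50.756000
  E → positive
Point 4:
  φ: 20 + 47.447/60 = 20.790783
  hemisphere S, so the sign is −
  λ: 179 + 21.37/60 = 179.356167
  E → positive
Point 5:
  φ: 0 + 32.97/60 = 0.549500
  N → positive
  λ: 179 + 5.7833/60 = 179.096388
  E ⇒ keep positive
Point 6:
  Latitude: 37.367′ = 0.622783°; total 88.622783
  N ⇒ keep positive
  λ: 22 + 37.49/60 = 22.624833
  E ⇒ keep positive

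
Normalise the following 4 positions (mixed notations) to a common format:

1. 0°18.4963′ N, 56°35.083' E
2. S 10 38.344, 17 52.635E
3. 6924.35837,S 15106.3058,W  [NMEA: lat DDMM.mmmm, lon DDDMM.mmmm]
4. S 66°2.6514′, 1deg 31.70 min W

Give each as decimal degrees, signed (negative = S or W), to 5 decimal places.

Point 1:
  Lat: 18.4963′ = 0.308272°; total 0.308272
  N → positive
  λ: 56 + 35.083/60 = 56.584717
  E → positive
Point 2:
  φ: 10 + 38.344/60 = 10.639067
  hemisphere S, so the sign is −
  Longitude: 17 + 52.635/60 = 17.877250
  E → positive
Point 3:
  Latitude: split at 2 digits → 69° and 24.35837′; 69 + 24.35837/60 = 69.405973
  S ⇒ negate
  λ: degrees = first 3 digits = 151, minutes = 6.3058; 151 + 6.3058/60 = 151.105097
  W → negative
Point 4:
  Lat: 2.6514′ = 0.044190°; total 66.044190
  hemisphere S, so the sign is −
  λ: 1 + 31.7/60 = 1.528333
  W ⇒ negate

1. 0.30827, 56.58472
2. -10.63907, 17.87725
3. -69.40597, -151.10510
4. -66.04419, -1.52833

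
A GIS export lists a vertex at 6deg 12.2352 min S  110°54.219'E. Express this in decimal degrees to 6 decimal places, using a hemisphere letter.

φ: 12.2352′ = 0.203920°; total 6.2039200
Longitude: 54.219′ = 0.903650°; total 110.9036500

6.203920° S, 110.903650° E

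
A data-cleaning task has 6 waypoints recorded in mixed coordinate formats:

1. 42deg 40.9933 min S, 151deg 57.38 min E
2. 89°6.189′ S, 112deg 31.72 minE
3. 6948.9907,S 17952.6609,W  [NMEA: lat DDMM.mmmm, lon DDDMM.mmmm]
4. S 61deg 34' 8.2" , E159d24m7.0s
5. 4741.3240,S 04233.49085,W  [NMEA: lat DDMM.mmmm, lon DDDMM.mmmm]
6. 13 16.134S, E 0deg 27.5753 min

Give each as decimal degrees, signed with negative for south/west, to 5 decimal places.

1. -42.68322, 151.95633
2. -89.10315, 112.52867
3. -69.81651, -179.87768
4. -61.56894, 159.40194
5. -47.68873, -42.55818
6. -13.26890, 0.45959

Point 1:
  φ: 42 + 40.9933/60 = 42.683222
  S ⇒ negate
  Longitude: 57.38′ = 0.956333°; total 151.956333
  E ⇒ keep positive
Point 2:
  Lat: 6.189′ = 0.103150°; total 89.103150
  S → negative
  λ: 31.72′ = 0.528667°; total 112.528667
  E ⇒ keep positive
Point 3:
  Lat: degrees = first 2 digits = 69, minutes = 48.9907; 69 + 48.9907/60 = 69.816512
  S → negative
  λ: degrees = first 3 digits = 179, minutes = 52.6609; 179 + 52.6609/60 = 179.877682
  W ⇒ negate
Point 4:
  φ: 61° + 34/60 + 8.2/3600 = 61 + 0.566667 + 0.002278 = 61.568944
  S → negative
  Lon: 159 + 24/60 + 7/3600 = 159.401944
  E ⇒ keep positive
Point 5:
  φ: split at 2 digits → 47° and 41.324′; 47 + 41.324/60 = 47.688733
  hemisphere S, so the sign is −
  λ: split at 3 digits → 042° and 33.49085′; 42 + 33.49085/60 = 42.558181
  W ⇒ negate
Point 6:
  Lat: 16.134′ = 0.268900°; total 13.268900
  S → negative
  λ: 0 + 27.5753/60 = 0.459588
  E → positive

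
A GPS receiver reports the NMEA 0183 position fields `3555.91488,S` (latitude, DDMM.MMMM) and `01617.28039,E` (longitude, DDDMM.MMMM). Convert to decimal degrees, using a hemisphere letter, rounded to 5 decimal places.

φ: degrees = first 2 digits = 35, minutes = 55.91488; 35 + 55.91488/60 = 35.931915
λ: degrees = first 3 digits = 16, minutes = 17.28039; 16 + 17.28039/60 = 16.288007

35.93191° S, 16.28801° E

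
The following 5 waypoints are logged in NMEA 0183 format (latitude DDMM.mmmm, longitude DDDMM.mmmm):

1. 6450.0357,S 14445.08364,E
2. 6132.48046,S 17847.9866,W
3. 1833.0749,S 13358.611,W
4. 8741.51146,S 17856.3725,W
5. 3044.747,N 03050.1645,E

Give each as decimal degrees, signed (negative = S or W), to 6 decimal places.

1. -64.833928, 144.751394
2. -61.541341, -178.799777
3. -18.551248, -133.976850
4. -87.691858, -178.939542
5. 30.745783, 30.836075

Point 1:
  Latitude: degrees = first 2 digits = 64, minutes = 50.0357; 64 + 50.0357/60 = 64.8339283
  S → negative
  λ: split at 3 digits → 144° and 45.08364′; 144 + 45.08364/60 = 144.7513940
  E ⇒ keep positive
Point 2:
  Latitude: degrees = first 2 digits = 61, minutes = 32.48046; 61 + 32.48046/60 = 61.5413410
  hemisphere S, so the sign is −
  λ: split at 3 digits → 178° and 47.9866′; 178 + 47.9866/60 = 178.7997767
  hemisphere W, so the sign is −
Point 3:
  Lat: split at 2 digits → 18° and 33.0749′; 18 + 33.0749/60 = 18.5512483
  S ⇒ negate
  λ: split at 3 digits → 133° and 58.611′; 133 + 58.611/60 = 133.9768500
  hemisphere W, so the sign is −
Point 4:
  Lat: degrees = first 2 digits = 87, minutes = 41.51146; 87 + 41.51146/60 = 87.6918577
  S ⇒ negate
  Longitude: degrees = first 3 digits = 178, minutes = 56.3725; 178 + 56.3725/60 = 178.9395417
  W → negative
Point 5:
  Latitude: degrees = first 2 digits = 30, minutes = 44.747; 30 + 44.747/60 = 30.7457833
  N → positive
  Lon: split at 3 digits → 030° and 50.1645′; 30 + 50.1645/60 = 30.8360750
  E ⇒ keep positive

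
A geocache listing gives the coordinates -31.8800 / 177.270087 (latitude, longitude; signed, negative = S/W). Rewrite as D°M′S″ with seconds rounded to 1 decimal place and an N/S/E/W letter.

31°52′48.0″ S, 177°16′12.3″ E

Latitude is negative → S; |value| = 31.880000
φ: 0.880000° → 52.80000′; 0.80000 × 60 = 48.000″
Longitude: 0.270087° → 16.20522′; 0.20522 × 60 = 12.313″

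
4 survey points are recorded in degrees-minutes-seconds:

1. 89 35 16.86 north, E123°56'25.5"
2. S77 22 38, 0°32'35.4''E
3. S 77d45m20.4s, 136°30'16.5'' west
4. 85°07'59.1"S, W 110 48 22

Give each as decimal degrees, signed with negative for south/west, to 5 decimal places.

1. 89.58802, 123.94042
2. -77.37722, 0.54317
3. -77.75567, -136.50458
4. -85.13308, -110.80611

Point 1:
  Lat: 35′ + 16.86″ = 35.28100′; 89 + 35.28100/60 = 89.588017
  N ⇒ keep positive
  Longitude: 56′ + 25.5″ = 56.42500′; 123 + 56.42500/60 = 123.940417
  E → positive
Point 2:
  Latitude: 77 + 22/60 + 38/3600 = 77.377222
  S ⇒ negate
  Lon: 32′ + 35.4″ = 32.59000′; 0 + 32.59000/60 = 0.543167
  E ⇒ keep positive
Point 3:
  Lat: 77° + 45/60 + 20.4/3600 = 77 + 0.750000 + 0.005667 = 77.755667
  S ⇒ negate
  λ: 136 + 30/60 + 16.5/3600 = 136.504583
  W ⇒ negate
Point 4:
  Latitude: 7′ + 59.1″ = 7.98500′; 85 + 7.98500/60 = 85.133083
  S → negative
  Longitude: 110° + 48/60 + 22/3600 = 110 + 0.800000 + 0.006111 = 110.806111
  hemisphere W, so the sign is −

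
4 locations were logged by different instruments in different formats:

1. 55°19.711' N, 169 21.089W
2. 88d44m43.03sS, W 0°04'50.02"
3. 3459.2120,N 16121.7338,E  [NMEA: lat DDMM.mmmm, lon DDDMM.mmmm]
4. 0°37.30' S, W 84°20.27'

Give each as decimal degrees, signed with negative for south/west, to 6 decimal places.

1. 55.328517, -169.351483
2. -88.745286, -0.080561
3. 34.986867, 161.362230
4. -0.621667, -84.337833

Point 1:
  Lat: 19.711′ = 0.328517°; total 55.3285167
  N ⇒ keep positive
  Lon: 169 + 21.089/60 = 169.3514833
  W ⇒ negate
Point 2:
  φ: 44′ + 43.03″ = 44.71717′; 88 + 44.71717/60 = 88.7452861
  S → negative
  Longitude: 0 + 4/60 + 50.02/3600 = 0.0805611
  W ⇒ negate
Point 3:
  φ: split at 2 digits → 34° and 59.212′; 34 + 59.212/60 = 34.9868667
  N ⇒ keep positive
  λ: split at 3 digits → 161° and 21.7338′; 161 + 21.7338/60 = 161.3622300
  E ⇒ keep positive
Point 4:
  Latitude: 37.3′ = 0.621667°; total 0.6216667
  S → negative
  Longitude: 84 + 20.27/60 = 84.3378333
  W → negative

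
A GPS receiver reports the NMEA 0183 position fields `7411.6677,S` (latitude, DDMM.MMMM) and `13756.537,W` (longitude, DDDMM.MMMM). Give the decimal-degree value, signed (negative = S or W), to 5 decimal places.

-74.19446, -137.94228

Lat: split at 2 digits → 74° and 11.6677′; 74 + 11.6677/60 = 74.194462
S ⇒ negate
Longitude: degrees = first 3 digits = 137, minutes = 56.537; 137 + 56.537/60 = 137.942283
hemisphere W, so the sign is −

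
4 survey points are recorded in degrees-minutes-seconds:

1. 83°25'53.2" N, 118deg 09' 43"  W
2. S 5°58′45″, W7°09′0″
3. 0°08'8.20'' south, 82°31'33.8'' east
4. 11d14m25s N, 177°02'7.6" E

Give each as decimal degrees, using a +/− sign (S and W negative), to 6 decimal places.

Point 1:
  Lat: 25′ + 53.2″ = 25.88667′; 83 + 25.88667/60 = 83.4314444
  N ⇒ keep positive
  Lon: 9′ + 43″ = 9.71667′; 118 + 9.71667/60 = 118.1619444
  W → negative
Point 2:
  φ: 5 + 58/60 + 45/3600 = 5.9791667
  hemisphere S, so the sign is −
  Lon: 9′ + 0″ = 9.00000′; 7 + 9.00000/60 = 7.1500000
  W → negative
Point 3:
  Latitude: 0° + 8/60 + 8.2/3600 = 0 + 0.133333 + 0.002278 = 0.1356111
  S ⇒ negate
  Lon: 82° + 31/60 + 33.8/3600 = 82 + 0.516667 + 0.009389 = 82.5260556
  E → positive
Point 4:
  Lat: 11° + 14/60 + 25/3600 = 11 + 0.233333 + 0.006944 = 11.2402778
  N → positive
  Lon: 2′ + 7.6″ = 2.12667′; 177 + 2.12667/60 = 177.0354444
  E → positive

1. 83.431444, -118.161944
2. -5.979167, -7.150000
3. -0.135611, 82.526056
4. 11.240278, 177.035444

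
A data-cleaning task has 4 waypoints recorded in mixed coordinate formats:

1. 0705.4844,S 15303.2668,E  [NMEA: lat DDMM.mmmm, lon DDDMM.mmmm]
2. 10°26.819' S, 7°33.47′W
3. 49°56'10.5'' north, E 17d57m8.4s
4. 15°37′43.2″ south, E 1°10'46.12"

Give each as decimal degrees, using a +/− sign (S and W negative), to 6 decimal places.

1. -7.091407, 153.054447
2. -10.446983, -7.557833
3. 49.936250, 17.952333
4. -15.628667, 1.179478

Point 1:
  Latitude: split at 2 digits → 07° and 5.4844′; 7 + 5.4844/60 = 7.0914067
  hemisphere S, so the sign is −
  Lon: split at 3 digits → 153° and 3.2668′; 153 + 3.2668/60 = 153.0544467
  E ⇒ keep positive
Point 2:
  Lat: 26.819′ = 0.446983°; total 10.4469833
  hemisphere S, so the sign is −
  Lon: 33.47′ = 0.557833°; total 7.5578333
  hemisphere W, so the sign is −
Point 3:
  Lat: 49 + 56/60 + 10.5/3600 = 49.9362500
  N → positive
  λ: 57′ + 8.4″ = 57.14000′; 17 + 57.14000/60 = 17.9523333
  E ⇒ keep positive
Point 4:
  φ: 15 + 37/60 + 43.2/3600 = 15.6286667
  S → negative
  λ: 10′ + 46.12″ = 10.76867′; 1 + 10.76867/60 = 1.1794778
  E → positive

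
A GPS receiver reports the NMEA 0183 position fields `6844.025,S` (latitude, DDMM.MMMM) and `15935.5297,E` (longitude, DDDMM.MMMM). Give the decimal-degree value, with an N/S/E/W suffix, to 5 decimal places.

φ: degrees = first 2 digits = 68, minutes = 44.025; 68 + 44.025/60 = 68.733750
λ: split at 3 digits → 159° and 35.5297′; 159 + 35.5297/60 = 159.592162

68.73375° S, 159.59216° E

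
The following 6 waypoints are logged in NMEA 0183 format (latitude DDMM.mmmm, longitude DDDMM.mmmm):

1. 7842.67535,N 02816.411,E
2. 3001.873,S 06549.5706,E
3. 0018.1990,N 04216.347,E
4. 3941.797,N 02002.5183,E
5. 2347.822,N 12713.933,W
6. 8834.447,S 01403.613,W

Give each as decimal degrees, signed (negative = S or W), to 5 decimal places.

Point 1:
  φ: split at 2 digits → 78° and 42.67535′; 78 + 42.67535/60 = 78.711256
  N → positive
  Lon: degrees = first 3 digits = 28, minutes = 16.411; 28 + 16.411/60 = 28.273517
  E ⇒ keep positive
Point 2:
  Latitude: split at 2 digits → 30° and 1.873′; 30 + 1.873/60 = 30.031217
  hemisphere S, so the sign is −
  Lon: split at 3 digits → 065° and 49.5706′; 65 + 49.5706/60 = 65.826177
  E ⇒ keep positive
Point 3:
  φ: degrees = first 2 digits = 0, minutes = 18.199; 0 + 18.199/60 = 0.303317
  N ⇒ keep positive
  Lon: split at 3 digits → 042° and 16.347′; 42 + 16.347/60 = 42.272450
  E ⇒ keep positive
Point 4:
  Lat: split at 2 digits → 39° and 41.797′; 39 + 41.797/60 = 39.696617
  N → positive
  λ: degrees = first 3 digits = 20, minutes = 2.5183; 20 + 2.5183/60 = 20.041972
  E ⇒ keep positive
Point 5:
  φ: degrees = first 2 digits = 23, minutes = 47.822; 23 + 47.822/60 = 23.797033
  N ⇒ keep positive
  Longitude: split at 3 digits → 127° and 13.933′; 127 + 13.933/60 = 127.232217
  W ⇒ negate
Point 6:
  φ: degrees = first 2 digits = 88, minutes = 34.447; 88 + 34.447/60 = 88.574117
  hemisphere S, so the sign is −
  λ: split at 3 digits → 014° and 3.613′; 14 + 3.613/60 = 14.060217
  W ⇒ negate

1. 78.71126, 28.27352
2. -30.03122, 65.82618
3. 0.30332, 42.27245
4. 39.69662, 20.04197
5. 23.79703, -127.23222
6. -88.57412, -14.06022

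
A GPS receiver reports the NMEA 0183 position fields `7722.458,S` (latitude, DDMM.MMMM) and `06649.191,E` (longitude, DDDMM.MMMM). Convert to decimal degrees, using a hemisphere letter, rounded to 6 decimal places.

77.374300° S, 66.819850° E

φ: degrees = first 2 digits = 77, minutes = 22.458; 77 + 22.458/60 = 77.3743000
Lon: degrees = first 3 digits = 66, minutes = 49.191; 66 + 49.191/60 = 66.8198500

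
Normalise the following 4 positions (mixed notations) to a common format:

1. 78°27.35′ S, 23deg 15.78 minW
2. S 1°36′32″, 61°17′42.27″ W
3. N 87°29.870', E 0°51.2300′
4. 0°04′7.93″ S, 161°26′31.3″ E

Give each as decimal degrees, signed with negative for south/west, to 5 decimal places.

Point 1:
  Lat: 78 + 27.35/60 = 78.455833
  S → negative
  Longitude: 23 + 15.78/60 = 23.263000
  W → negative
Point 2:
  Latitude: 36′ + 32″ = 36.53333′; 1 + 36.53333/60 = 1.608889
  S → negative
  λ: 17′ + 42.27″ = 17.70450′; 61 + 17.70450/60 = 61.295075
  W → negative
Point 3:
  Lat: 87 + 29.87/60 = 87.497833
  N ⇒ keep positive
  Longitude: 51.23′ = 0.853833°; total 0.853833
  E → positive
Point 4:
  φ: 4′ + 7.93″ = 4.13217′; 0 + 4.13217/60 = 0.068869
  S ⇒ negate
  Longitude: 161° + 26/60 + 31.3/3600 = 161 + 0.433333 + 0.008694 = 161.442028
  E → positive

1. -78.45583, -23.26300
2. -1.60889, -61.29508
3. 87.49783, 0.85383
4. -0.06887, 161.44203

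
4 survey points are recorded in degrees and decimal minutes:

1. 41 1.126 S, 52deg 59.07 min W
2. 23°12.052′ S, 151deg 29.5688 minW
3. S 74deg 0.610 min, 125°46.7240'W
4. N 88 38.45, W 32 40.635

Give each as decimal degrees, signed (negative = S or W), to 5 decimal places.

1. -41.01877, -52.98450
2. -23.20087, -151.49281
3. -74.01017, -125.77873
4. 88.64083, -32.67725

Point 1:
  Lat: 41 + 1.126/60 = 41.018767
  S ⇒ negate
  Lon: 52 + 59.07/60 = 52.984500
  W ⇒ negate
Point 2:
  Lat: 23 + 12.052/60 = 23.200867
  S ⇒ negate
  Lon: 151 + 29.5688/60 = 151.492813
  W ⇒ negate
Point 3:
  Latitude: 74 + 0.61/60 = 74.010167
  S → negative
  λ: 46.724′ = 0.778733°; total 125.778733
  W → negative
Point 4:
  Lat: 88 + 38.45/60 = 88.640833
  N ⇒ keep positive
  Lon: 32 + 40.635/60 = 32.677250
  W → negative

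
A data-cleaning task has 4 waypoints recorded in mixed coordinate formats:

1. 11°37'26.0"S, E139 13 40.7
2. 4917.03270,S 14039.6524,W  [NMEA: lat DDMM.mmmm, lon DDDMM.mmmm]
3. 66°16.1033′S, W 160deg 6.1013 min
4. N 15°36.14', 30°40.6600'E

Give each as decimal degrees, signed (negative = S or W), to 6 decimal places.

1. -11.623889, 139.227972
2. -49.283878, -140.660873
3. -66.268388, -160.101688
4. 15.602333, 30.677667

Point 1:
  φ: 11° + 37/60 + 26/3600 = 11 + 0.616667 + 0.007222 = 11.6238889
  hemisphere S, so the sign is −
  Lon: 13′ + 40.7″ = 13.67833′; 139 + 13.67833/60 = 139.2279722
  E → positive
Point 2:
  Latitude: split at 2 digits → 49° and 17.0327′; 49 + 17.0327/60 = 49.2838783
  S → negative
  Lon: split at 3 digits → 140° and 39.6524′; 140 + 39.6524/60 = 140.6608733
  W → negative
Point 3:
  Latitude: 16.1033′ = 0.268388°; total 66.2683883
  S → negative
  Longitude: 160 + 6.1013/60 = 160.1016883
  hemisphere W, so the sign is −
Point 4:
  φ: 15 + 36.14/60 = 15.6023333
  N → positive
  λ: 30 + 40.66/60 = 30.6776667
  E ⇒ keep positive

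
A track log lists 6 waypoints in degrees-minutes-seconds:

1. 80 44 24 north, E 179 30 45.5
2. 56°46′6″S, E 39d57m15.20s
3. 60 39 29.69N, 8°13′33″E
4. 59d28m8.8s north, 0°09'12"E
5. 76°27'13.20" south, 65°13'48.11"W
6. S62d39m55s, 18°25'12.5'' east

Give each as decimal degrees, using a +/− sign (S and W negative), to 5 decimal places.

1. 80.74000, 179.51264
2. -56.76833, 39.95422
3. 60.65825, 8.22583
4. 59.46911, 0.15333
5. -76.45367, -65.23003
6. -62.66528, 18.42014

Point 1:
  Latitude: 44′ + 24″ = 44.40000′; 80 + 44.40000/60 = 80.740000
  N ⇒ keep positive
  Longitude: 179 + 30/60 + 45.5/3600 = 179.512639
  E ⇒ keep positive
Point 2:
  Latitude: 56° + 46/60 + 6/3600 = 56 + 0.766667 + 0.001667 = 56.768333
  S ⇒ negate
  Lon: 39° + 57/60 + 15.2/3600 = 39 + 0.950000 + 0.004222 = 39.954222
  E → positive
Point 3:
  φ: 39′ + 29.69″ = 39.49483′; 60 + 39.49483/60 = 60.658247
  N ⇒ keep positive
  Lon: 13′ + 33″ = 13.55000′; 8 + 13.55000/60 = 8.225833
  E → positive
Point 4:
  Lat: 28′ + 8.8″ = 28.14667′; 59 + 28.14667/60 = 59.469111
  N → positive
  λ: 0 + 9/60 + 12/3600 = 0.153333
  E → positive
Point 5:
  Lat: 27′ + 13.2″ = 27.22000′; 76 + 27.22000/60 = 76.453667
  S ⇒ negate
  λ: 13′ + 48.11″ = 13.80183′; 65 + 13.80183/60 = 65.230031
  W ⇒ negate
Point 6:
  Lat: 39′ + 55″ = 39.91667′; 62 + 39.91667/60 = 62.665278
  S ⇒ negate
  Longitude: 18 + 25/60 + 12.5/3600 = 18.420139
  E → positive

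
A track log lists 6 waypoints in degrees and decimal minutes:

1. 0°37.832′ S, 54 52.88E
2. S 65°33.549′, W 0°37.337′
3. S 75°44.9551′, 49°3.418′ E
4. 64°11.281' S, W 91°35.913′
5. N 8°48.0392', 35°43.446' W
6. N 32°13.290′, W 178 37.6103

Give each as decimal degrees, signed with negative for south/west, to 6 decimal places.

Point 1:
  Lat: 0 + 37.832/60 = 0.6305333
  S ⇒ negate
  λ: 52.88′ = 0.881333°; total 54.8813333
  E → positive
Point 2:
  Lat: 33.549′ = 0.559150°; total 65.5591500
  S ⇒ negate
  Lon: 37.337′ = 0.622283°; total 0.6222833
  hemisphere W, so the sign is −
Point 3:
  Lat: 75 + 44.9551/60 = 75.7492517
  S → negative
  λ: 3.418′ = 0.056967°; total 49.0569667
  E → positive
Point 4:
  Lat: 64 + 11.281/60 = 64.1880167
  hemisphere S, so the sign is −
  Lon: 91 + 35.913/60 = 91.5985500
  W ⇒ negate
Point 5:
  Latitude: 48.0392′ = 0.800653°; total 8.8006533
  N ⇒ keep positive
  λ: 35 + 43.446/60 = 35.7241000
  W → negative
Point 6:
  Lat: 13.29′ = 0.221500°; total 32.2215000
  N ⇒ keep positive
  Lon: 37.6103′ = 0.626838°; total 178.6268383
  W ⇒ negate

1. -0.630533, 54.881333
2. -65.559150, -0.622283
3. -75.749252, 49.056967
4. -64.188017, -91.598550
5. 8.800653, -35.724100
6. 32.221500, -178.626838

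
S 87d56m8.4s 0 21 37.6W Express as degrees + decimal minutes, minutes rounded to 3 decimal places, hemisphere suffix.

87° 56.140′ S, 0° 21.627′ W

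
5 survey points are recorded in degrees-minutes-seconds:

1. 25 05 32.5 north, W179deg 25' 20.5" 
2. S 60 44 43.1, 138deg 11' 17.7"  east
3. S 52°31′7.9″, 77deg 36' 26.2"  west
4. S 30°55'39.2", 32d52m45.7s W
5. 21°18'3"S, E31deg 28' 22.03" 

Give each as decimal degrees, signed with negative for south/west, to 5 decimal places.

1. 25.09236, -179.42236
2. -60.74531, 138.18825
3. -52.51886, -77.60728
4. -30.92756, -32.87936
5. -21.30083, 31.47279

Point 1:
  φ: 25° + 5/60 + 32.5/3600 = 25 + 0.083333 + 0.009028 = 25.092361
  N → positive
  λ: 179° + 25/60 + 20.5/3600 = 179 + 0.416667 + 0.005694 = 179.422361
  W ⇒ negate
Point 2:
  Lat: 60 + 44/60 + 43.1/3600 = 60.745306
  S ⇒ negate
  Lon: 138 + 11/60 + 17.7/3600 = 138.188250
  E → positive
Point 3:
  Latitude: 31′ + 7.9″ = 31.13167′; 52 + 31.13167/60 = 52.518861
  hemisphere S, so the sign is −
  Longitude: 77° + 36/60 + 26.2/3600 = 77 + 0.600000 + 0.007278 = 77.607278
  hemisphere W, so the sign is −
Point 4:
  Latitude: 30° + 55/60 + 39.2/3600 = 30 + 0.916667 + 0.010889 = 30.927556
  S ⇒ negate
  Longitude: 52′ + 45.7″ = 52.76167′; 32 + 52.76167/60 = 32.879361
  W → negative
Point 5:
  Lat: 21° + 18/60 + 3/3600 = 21 + 0.300000 + 0.000833 = 21.300833
  S ⇒ negate
  λ: 28′ + 22.03″ = 28.36717′; 31 + 28.36717/60 = 31.472786
  E ⇒ keep positive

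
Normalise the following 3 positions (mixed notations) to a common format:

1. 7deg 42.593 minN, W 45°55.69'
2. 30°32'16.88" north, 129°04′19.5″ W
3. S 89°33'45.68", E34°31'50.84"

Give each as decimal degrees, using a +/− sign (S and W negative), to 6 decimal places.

1. 7.709883, -45.928167
2. 30.538022, -129.072083
3. -89.562689, 34.530789

Point 1:
  Latitude: 42.593′ = 0.709883°; total 7.7098833
  N ⇒ keep positive
  Lon: 45 + 55.69/60 = 45.9281667
  W → negative
Point 2:
  Latitude: 30° + 32/60 + 16.88/3600 = 30 + 0.533333 + 0.004689 = 30.5380222
  N → positive
  Longitude: 129 + 4/60 + 19.5/3600 = 129.0720833
  hemisphere W, so the sign is −
Point 3:
  φ: 89 + 33/60 + 45.68/3600 = 89.5626889
  S → negative
  Lon: 34° + 31/60 + 50.84/3600 = 34 + 0.516667 + 0.014122 = 34.5307889
  E ⇒ keep positive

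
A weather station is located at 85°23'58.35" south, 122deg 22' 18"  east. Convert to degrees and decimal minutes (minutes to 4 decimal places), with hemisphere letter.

Latitude: 23 + 58.35/60 = 23.972500′
λ: 22 + 18/60 = 22.300000′

85° 23.9725′ S, 122° 22.3000′ E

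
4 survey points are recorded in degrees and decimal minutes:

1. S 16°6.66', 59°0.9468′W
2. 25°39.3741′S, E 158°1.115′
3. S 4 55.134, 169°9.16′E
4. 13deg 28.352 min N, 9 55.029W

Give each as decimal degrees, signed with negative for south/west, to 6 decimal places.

Point 1:
  Latitude: 6.66′ = 0.111000°; total 16.1110000
  hemisphere S, so the sign is −
  λ: 59 + 0.9468/60 = 59.0157800
  hemisphere W, so the sign is −
Point 2:
  Lat: 25 + 39.3741/60 = 25.6562350
  S ⇒ negate
  λ: 1.115′ = 0.018583°; total 158.0185833
  E ⇒ keep positive
Point 3:
  Lat: 55.134′ = 0.918900°; total 4.9189000
  S ⇒ negate
  Longitude: 9.16′ = 0.152667°; total 169.1526667
  E → positive
Point 4:
  Lat: 28.352′ = 0.472533°; total 13.4725333
  N → positive
  Longitude: 9 + 55.029/60 = 9.9171500
  W ⇒ negate

1. -16.111000, -59.015780
2. -25.656235, 158.018583
3. -4.918900, 169.152667
4. 13.472533, -9.917150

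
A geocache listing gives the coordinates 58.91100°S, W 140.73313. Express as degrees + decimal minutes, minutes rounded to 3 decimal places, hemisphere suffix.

58° 54.660′ S, 140° 43.988′ W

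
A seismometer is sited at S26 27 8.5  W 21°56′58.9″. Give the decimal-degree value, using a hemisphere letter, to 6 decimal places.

26.452361° S, 21.949694° W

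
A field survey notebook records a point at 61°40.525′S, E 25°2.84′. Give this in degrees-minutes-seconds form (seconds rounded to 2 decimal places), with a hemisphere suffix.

61°40′31.50″ S, 25°02′50.40″ E

φ: 40.52500′ → 40′ and 0.52500 × 60 = 31.5000″
Lon: 2.84000′ → 2′ and 0.84000 × 60 = 50.4000″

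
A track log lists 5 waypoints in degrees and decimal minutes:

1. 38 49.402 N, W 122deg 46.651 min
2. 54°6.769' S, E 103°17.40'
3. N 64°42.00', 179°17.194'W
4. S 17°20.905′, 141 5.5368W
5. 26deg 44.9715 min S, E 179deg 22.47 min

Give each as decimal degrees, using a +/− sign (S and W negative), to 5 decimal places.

1. 38.82337, -122.77752
2. -54.11282, 103.29000
3. 64.70000, -179.28657
4. -17.34842, -141.09228
5. -26.74953, 179.37450

Point 1:
  φ: 38 + 49.402/60 = 38.823367
  N ⇒ keep positive
  Longitude: 122 + 46.651/60 = 122.777517
  W → negative
Point 2:
  φ: 6.769′ = 0.112817°; total 54.112817
  S → negative
  λ: 103 + 17.4/60 = 103.290000
  E ⇒ keep positive
Point 3:
  Latitude: 64 + 42/60 = 64.700000
  N → positive
  Longitude: 17.194′ = 0.286567°; total 179.286567
  W ⇒ negate
Point 4:
  Latitude: 20.905′ = 0.348417°; total 17.348417
  S → negative
  Lon: 141 + 5.5368/60 = 141.092280
  W ⇒ negate
Point 5:
  φ: 26 + 44.9715/60 = 26.749525
  S ⇒ negate
  Lon: 179 + 22.47/60 = 179.374500
  E → positive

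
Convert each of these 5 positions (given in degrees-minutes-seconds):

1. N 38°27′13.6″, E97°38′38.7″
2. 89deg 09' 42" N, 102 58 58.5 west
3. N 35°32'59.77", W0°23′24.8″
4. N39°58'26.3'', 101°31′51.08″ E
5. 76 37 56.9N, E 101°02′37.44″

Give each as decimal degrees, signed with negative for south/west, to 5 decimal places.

Point 1:
  Latitude: 27′ + 13.6″ = 27.22667′; 38 + 27.22667/60 = 38.453778
  N → positive
  Longitude: 38′ + 38.7″ = 38.64500′; 97 + 38.64500/60 = 97.644083
  E → positive
Point 2:
  Lat: 89 + 9/60 + 42/3600 = 89.161667
  N → positive
  λ: 102° + 58/60 + 58.5/3600 = 102 + 0.966667 + 0.016250 = 102.982917
  W → negative
Point 3:
  φ: 32′ + 59.77″ = 32.99617′; 35 + 32.99617/60 = 35.549936
  N → positive
  Longitude: 0° + 23/60 + 24.8/3600 = 0 + 0.383333 + 0.006889 = 0.390222
  hemisphere W, so the sign is −
Point 4:
  Lat: 39 + 58/60 + 26.3/3600 = 39.973972
  N → positive
  Longitude: 101 + 31/60 + 51.08/3600 = 101.530856
  E → positive
Point 5:
  φ: 76° + 37/60 + 56.9/3600 = 76 + 0.616667 + 0.015806 = 76.632472
  N → positive
  Longitude: 101° + 2/60 + 37.44/3600 = 101 + 0.033333 + 0.010400 = 101.043733
  E → positive

1. 38.45378, 97.64408
2. 89.16167, -102.98292
3. 35.54994, -0.39022
4. 39.97397, 101.53086
5. 76.63247, 101.04373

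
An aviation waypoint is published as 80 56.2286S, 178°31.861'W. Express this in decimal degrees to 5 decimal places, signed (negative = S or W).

-80.93714, -178.53102

φ: 80 + 56.2286/60 = 80.937143
S ⇒ negate
λ: 178 + 31.861/60 = 178.531017
hemisphere W, so the sign is −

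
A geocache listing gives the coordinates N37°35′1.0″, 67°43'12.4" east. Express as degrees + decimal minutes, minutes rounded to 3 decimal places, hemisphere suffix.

Latitude: 35 + 1/60 = 35.01667′
Longitude: 43 + 12.4/60 = 43.20667′

37° 35.017′ N, 67° 43.207′ E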